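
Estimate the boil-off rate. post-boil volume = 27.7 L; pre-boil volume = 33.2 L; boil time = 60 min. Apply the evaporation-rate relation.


rate = (V_pre − V_post) / (t_min/60)
rate = (33.2 − 27.7) / (60/60)

5.5000 L/hr


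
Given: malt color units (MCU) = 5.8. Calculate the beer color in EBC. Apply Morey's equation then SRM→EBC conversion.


SRM = 1.4922·MCU^0.6859;  EBC = SRM·1.97
SRM = 1.4922·5.8^0.6859 = 4.9827
EBC = 4.9827·1.97

9.8159 EBC


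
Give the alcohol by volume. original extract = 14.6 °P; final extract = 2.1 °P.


SG = 259/(259 − P);  ABV = (OG − FG)·131.25
OG = 259/(259 − 14.6) = 1.0597
FG = 259/(259 − 2.1) = 1.0082
ABV = (1.0597 − 1.0082)·131.25

6.7677 % ABV


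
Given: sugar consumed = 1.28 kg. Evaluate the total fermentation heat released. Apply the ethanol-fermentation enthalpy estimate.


Q = m_sugar · 590 kJ/kg
Q = 1.28 · 590

755.2000 kJ


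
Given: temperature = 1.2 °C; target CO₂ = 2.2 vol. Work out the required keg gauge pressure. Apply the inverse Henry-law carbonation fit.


psi = vols/(0.01821 + 0.09011·e^(−0.04·T)) − 14.695
psi = 2.2/(0.01821 + 0.09011·e^(−0.04·1.2)) − 14.695

6.4392 psi


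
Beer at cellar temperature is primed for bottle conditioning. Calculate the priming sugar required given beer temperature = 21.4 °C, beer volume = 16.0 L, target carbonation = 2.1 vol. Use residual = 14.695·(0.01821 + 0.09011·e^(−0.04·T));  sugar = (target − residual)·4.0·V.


residual = 14.695·(0.01821 + 0.09011·e^(−0.04·21.4)) = 0.8302
sugar = (2.1 − 0.8302)·4.0·16.0

81.2686 g


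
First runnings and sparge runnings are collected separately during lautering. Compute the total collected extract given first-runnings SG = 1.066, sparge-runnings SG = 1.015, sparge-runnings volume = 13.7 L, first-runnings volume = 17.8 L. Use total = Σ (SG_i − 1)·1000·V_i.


first = (1.066 − 1)·1000·17.8 = 1174.8000
sparge = (1.015 − 1)·1000·13.7 = 205.5000
total = 1174.8000 + 205.5000

1380.3000 gravity·L


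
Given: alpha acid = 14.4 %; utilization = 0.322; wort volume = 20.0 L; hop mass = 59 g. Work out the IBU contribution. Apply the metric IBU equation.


IBU = (α/100)·mass·U·1000 / V
IBU = (14.4/100)·59·0.322·1000 / 20.0

136.7856 IBU


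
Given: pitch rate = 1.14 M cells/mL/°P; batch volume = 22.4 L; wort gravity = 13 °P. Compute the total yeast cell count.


cells (billions) = rate · V_L · °P
cells = 1.14 · 22.4 · 13

331.9680 billion cells


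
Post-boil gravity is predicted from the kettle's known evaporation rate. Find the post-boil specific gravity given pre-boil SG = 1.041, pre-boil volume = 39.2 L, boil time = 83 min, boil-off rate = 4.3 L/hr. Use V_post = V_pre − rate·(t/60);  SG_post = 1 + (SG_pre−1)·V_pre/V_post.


V_post = 39.2 − 4.3·(83/60) = 33.2517
SG_post = 1 + (1.041 − 1)·39.2/33.2517

1.0483


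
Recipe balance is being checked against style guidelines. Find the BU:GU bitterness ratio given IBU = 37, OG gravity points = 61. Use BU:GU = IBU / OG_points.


BU:GU = 37 / 61

0.6066


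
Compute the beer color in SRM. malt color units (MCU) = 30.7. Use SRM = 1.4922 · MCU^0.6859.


SRM = 1.4922 · 30.7^0.6859

15.6263 SRM


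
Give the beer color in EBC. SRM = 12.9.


EBC = SRM · 1.97
EBC = 12.9 · 1.97

25.4130 EBC


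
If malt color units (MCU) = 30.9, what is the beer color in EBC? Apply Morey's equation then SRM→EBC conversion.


SRM = 1.4922·MCU^0.6859;  EBC = SRM·1.97
SRM = 1.4922·30.9^0.6859 = 15.6960
EBC = 15.6960·1.97

30.9212 EBC


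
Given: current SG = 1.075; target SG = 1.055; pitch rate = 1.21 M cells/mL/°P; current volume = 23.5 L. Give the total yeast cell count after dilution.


V_w = V·((SG_c−1)/(SG_t−1)−1);  °P = 259 − 259/SG_t;  cells = rate·(V+V_w)·°P
V_w = 23.5·((1.075−1)/(1.055−1)−1) = 8.5455
V_final = 23.5 + 8.5455 = 32.0455
°P = 259 − 259/1.055 = 13.5024
cells = 1.21·32.0455·13.5024

523.5544 billion cells


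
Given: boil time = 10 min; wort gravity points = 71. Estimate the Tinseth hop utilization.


U = 1.65·0.000125^(GP/1000) · (1 − e^(−0.04·t))/4.15
bigness = 1.65·0.000125^(71/1000) = 0.8717
boil_factor = (1 − e^(−0.04·10))/4.15 = 0.0794
U = 0.8717 · 0.0794

0.0692


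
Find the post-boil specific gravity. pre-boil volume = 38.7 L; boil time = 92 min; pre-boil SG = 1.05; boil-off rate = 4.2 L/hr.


V_post = V_pre − rate·(t/60);  SG_post = 1 + (SG_pre−1)·V_pre/V_post
V_post = 38.7 − 4.2·(92/60) = 32.2600
SG_post = 1 + (1.05 − 1)·38.7/32.2600

1.0600


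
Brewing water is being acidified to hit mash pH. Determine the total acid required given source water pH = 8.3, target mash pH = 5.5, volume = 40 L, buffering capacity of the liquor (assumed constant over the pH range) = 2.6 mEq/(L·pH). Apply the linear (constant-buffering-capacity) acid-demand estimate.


acid = buffering capacity · (pH_source − pH_target) · V
acid = 2.6 · (8.3 − 5.5) · 40

291.2000 mEq


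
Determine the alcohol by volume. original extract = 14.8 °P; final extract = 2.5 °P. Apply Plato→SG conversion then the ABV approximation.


SG = 259/(259 − P);  ABV = (OG − FG)·131.25
OG = 259/(259 − 14.8) = 1.0606
FG = 259/(259 − 2.5) = 1.0097
ABV = (1.0606 − 1.0097)·131.25

6.6753 % ABV


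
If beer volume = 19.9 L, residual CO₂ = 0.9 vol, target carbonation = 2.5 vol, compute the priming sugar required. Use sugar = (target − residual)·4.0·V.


sugar = (2.5 − 0.9)·4.0·19.9

127.3600 g


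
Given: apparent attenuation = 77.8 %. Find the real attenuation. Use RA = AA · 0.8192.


RA = 77.8 · 0.8192

63.7338 %


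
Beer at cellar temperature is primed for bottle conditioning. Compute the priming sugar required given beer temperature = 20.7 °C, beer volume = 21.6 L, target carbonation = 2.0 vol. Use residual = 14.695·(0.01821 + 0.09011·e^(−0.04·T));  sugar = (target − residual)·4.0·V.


residual = 14.695·(0.01821 + 0.09011·e^(−0.04·20.7)) = 0.8462
sugar = (2.0 − 0.8462)·4.0·21.6

99.6923 g


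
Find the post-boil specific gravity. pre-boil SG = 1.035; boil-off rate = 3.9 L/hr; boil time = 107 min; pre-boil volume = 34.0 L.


V_post = V_pre − rate·(t/60);  SG_post = 1 + (SG_pre−1)·V_pre/V_post
V_post = 34.0 − 3.9·(107/60) = 27.0450
SG_post = 1 + (1.035 − 1)·34.0/27.0450

1.0440


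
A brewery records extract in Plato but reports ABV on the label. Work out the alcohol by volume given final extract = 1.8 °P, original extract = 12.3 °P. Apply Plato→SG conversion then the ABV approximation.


SG = 259/(259 − P);  ABV = (OG − FG)·131.25
OG = 259/(259 − 12.3) = 1.0499
FG = 259/(259 − 1.8) = 1.0070
ABV = (1.0499 − 1.0070)·131.25

5.6253 % ABV


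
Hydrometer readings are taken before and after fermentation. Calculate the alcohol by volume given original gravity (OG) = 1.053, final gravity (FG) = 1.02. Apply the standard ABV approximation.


ABV = (OG − FG) · 131.25
ABV = (1.053 − 1.02) · 131.25

4.3312 % ABV


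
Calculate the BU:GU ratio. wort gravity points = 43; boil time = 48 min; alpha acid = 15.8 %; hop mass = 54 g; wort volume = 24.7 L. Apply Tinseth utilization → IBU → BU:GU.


U = 1.65·0.000125^(GP/1000)·(1−e^(−0.04t))/4.15;  IBU = (α/100)·m·U·1000/V;  BU:GU = IBU/GP
U = 1.65·0.000125^(43/1000)·(1−e^(−0.04·48))/4.15 = 0.2305
IBU = (15.8/100)·54·0.2305·1000/24.7 = 79.6354
BU:GU = 79.6354/43

1.8520


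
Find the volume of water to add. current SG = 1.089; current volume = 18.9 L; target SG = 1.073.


V_water = V·((SG_curr − 1)/(SG_target − 1) − 1)
V_water = 18.9·((1.089 − 1)/(1.073 − 1) − 1)

4.1425 L


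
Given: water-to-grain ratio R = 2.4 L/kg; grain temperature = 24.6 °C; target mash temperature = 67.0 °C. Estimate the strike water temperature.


T_strike = (0.41/R)·(T_mash − T_grain) + T_mash
T_strike = (0.41/2.4)·(67.0 − 24.6) + 67.0

74.2433 °C


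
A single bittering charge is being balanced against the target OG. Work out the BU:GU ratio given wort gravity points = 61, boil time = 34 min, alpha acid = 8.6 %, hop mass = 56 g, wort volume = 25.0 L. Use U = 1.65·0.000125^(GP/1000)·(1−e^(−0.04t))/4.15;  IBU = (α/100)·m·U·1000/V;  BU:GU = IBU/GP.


U = 1.65·0.000125^(61/1000)·(1−e^(−0.04·34))/4.15 = 0.1708
IBU = (8.6/100)·56·0.1708·1000/25.0 = 32.9064
BU:GU = 32.9064/61

0.5394


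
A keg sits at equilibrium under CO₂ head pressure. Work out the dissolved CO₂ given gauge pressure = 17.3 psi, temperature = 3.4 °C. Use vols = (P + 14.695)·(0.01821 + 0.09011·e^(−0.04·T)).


vols = (17.3 + 14.695)·(0.01821 + 0.09011·e^(−0.04·3.4))

3.0991 volumes


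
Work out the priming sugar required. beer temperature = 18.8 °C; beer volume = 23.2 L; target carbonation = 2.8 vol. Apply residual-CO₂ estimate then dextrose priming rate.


residual = 14.695·(0.01821 + 0.09011·e^(−0.04·T));  sugar = (target − residual)·4.0·V
residual = 14.695·(0.01821 + 0.09011·e^(−0.04·18.8)) = 0.8918
sugar = (2.8 − 0.8918)·4.0·23.2

177.0774 g


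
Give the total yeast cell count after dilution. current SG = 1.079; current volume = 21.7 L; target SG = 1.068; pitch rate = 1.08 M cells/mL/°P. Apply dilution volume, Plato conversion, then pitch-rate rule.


V_w = V·((SG_c−1)/(SG_t−1)−1);  °P = 259 − 259/SG_t;  cells = rate·(V+V_w)·°P
V_w = 21.7·((1.079−1)/(1.068−1)−1) = 3.5103
V_final = 21.7 + 3.5103 = 25.2103
°P = 259 − 259/1.068 = 16.4906
cells = 1.08·25.2103·16.4906

448.9925 billion cells


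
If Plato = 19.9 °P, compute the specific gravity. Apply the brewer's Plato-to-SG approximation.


SG = 259/(259 − P)
SG = 259/(259 − 19.9)

1.0832


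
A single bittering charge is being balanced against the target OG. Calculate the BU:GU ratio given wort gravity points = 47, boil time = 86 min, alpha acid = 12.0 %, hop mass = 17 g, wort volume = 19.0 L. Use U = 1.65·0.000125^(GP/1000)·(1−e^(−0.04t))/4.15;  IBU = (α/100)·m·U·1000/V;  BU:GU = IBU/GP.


U = 1.65·0.000125^(47/1000)·(1−e^(−0.04·86))/4.15 = 0.2523
IBU = (12.0/100)·17·0.2523·1000/19.0 = 27.0840
BU:GU = 27.0840/47

0.5763


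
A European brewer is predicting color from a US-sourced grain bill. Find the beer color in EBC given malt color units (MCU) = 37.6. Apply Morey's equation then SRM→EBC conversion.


SRM = 1.4922·MCU^0.6859;  EBC = SRM·1.97
SRM = 1.4922·37.6^0.6859 = 17.9576
EBC = 17.9576·1.97

35.3765 EBC


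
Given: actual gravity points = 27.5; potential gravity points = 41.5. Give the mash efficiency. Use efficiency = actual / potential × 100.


efficiency = 27.5 / 41.5 × 100

66.2651 %


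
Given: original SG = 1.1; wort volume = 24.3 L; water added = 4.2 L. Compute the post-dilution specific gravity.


SG_new = 1 + (SG_old − 1)·V_old/(V_old + V_water)
pts = (1.1 − 1)·1000·24.3/(24.3 + 4.2) = 85.2632
SG_new = 1 + 85.2632/1000

1.0853


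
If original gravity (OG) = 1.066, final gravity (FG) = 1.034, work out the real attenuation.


AA = (OG−FG)/(OG−1)·100;  RA = AA·0.8192
AA = (1.066 − 1.034)/(1.066 − 1)·100 = 48.4848
RA = 48.4848·0.8192

39.7188 %


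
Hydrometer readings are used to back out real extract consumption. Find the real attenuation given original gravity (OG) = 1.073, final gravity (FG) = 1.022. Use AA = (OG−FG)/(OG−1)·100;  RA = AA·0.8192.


AA = (1.073 − 1.022)/(1.073 − 1)·100 = 69.8630
RA = 69.8630·0.8192

57.2318 %


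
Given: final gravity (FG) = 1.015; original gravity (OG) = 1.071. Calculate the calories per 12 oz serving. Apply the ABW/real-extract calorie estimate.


ABW = (OG−FG)·131.25·0.79/FG;  °P = 259 − 259/SG (for OG→OE and FG→AE);  RE = 0.1808·OE + 0.8192·AE;  Cal = (6.9·ABW + 4·(RE−0.1))·FG·3.55
ABW = (1.071 − 1.015)·131.25·0.79/1.015 = 5.7207
OE = 259 − 259/1.071 = 17.1699 °P
AE = 259 − 259/1.015 = 3.8276 °P
RE = 0.1808·17.1699 + 0.8192·3.8276 = 6.2399 °P
Cal = (6.9·5.7207 + 4·(6.2399−0.1))·1.015·3.55

230.7243 kcal


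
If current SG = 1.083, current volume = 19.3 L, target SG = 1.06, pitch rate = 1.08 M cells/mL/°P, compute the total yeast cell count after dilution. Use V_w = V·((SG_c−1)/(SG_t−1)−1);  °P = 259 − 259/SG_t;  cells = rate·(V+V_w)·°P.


V_w = 19.3·((1.083−1)/(1.06−1)−1) = 7.3983
V_final = 19.3 + 7.3983 = 26.6983
°P = 259 − 259/1.06 = 14.6604
cells = 1.08·26.6983·14.6604

422.7203 billion cells


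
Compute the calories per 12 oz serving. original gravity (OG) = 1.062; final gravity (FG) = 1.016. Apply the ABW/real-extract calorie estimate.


ABW = (OG−FG)·131.25·0.79/FG;  °P = 259 − 259/SG (for OG→OE and FG→AE);  RE = 0.1808·OE + 0.8192·AE;  Cal = (6.9·ABW + 4·(RE−0.1))·FG·3.55
ABW = (1.062 − 1.016)·131.25·0.79/1.016 = 4.6945
OE = 259 − 259/1.062 = 15.1205 °P
AE = 259 − 259/1.016 = 4.0787 °P
RE = 0.1808·15.1205 + 0.8192·4.0787 = 6.0751 °P
Cal = (6.9·4.6945 + 4·(6.0751−0.1))·1.016·3.55

203.0359 kcal


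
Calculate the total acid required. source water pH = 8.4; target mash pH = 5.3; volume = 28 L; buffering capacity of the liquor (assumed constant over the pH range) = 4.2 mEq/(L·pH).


acid = buffering capacity · (pH_source − pH_target) · V
acid = 4.2 · (8.4 − 5.3) · 28

364.5600 mEq


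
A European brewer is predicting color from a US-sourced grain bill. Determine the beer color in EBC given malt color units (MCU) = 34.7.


SRM = 1.4922·MCU^0.6859;  EBC = SRM·1.97
SRM = 1.4922·34.7^0.6859 = 16.9957
EBC = 16.9957·1.97

33.4815 EBC


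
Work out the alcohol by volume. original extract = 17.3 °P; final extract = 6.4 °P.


SG = 259/(259 − P);  ABV = (OG − FG)·131.25
OG = 259/(259 − 17.3) = 1.0716
FG = 259/(259 − 6.4) = 1.0253
ABV = (1.0716 − 1.0253)·131.25

6.0690 % ABV


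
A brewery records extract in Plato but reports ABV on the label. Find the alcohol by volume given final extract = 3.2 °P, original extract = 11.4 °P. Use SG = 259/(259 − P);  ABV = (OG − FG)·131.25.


OG = 259/(259 − 11.4) = 1.0460
FG = 259/(259 − 3.2) = 1.0125
ABV = (1.0460 − 1.0125)·131.25

4.4011 % ABV


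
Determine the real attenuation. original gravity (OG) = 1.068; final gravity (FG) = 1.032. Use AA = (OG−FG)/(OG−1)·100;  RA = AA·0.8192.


AA = (1.068 − 1.032)/(1.068 − 1)·100 = 52.9412
RA = 52.9412·0.8192

43.3694 %


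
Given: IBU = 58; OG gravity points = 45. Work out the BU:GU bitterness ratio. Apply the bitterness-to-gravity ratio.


BU:GU = IBU / OG_points
BU:GU = 58 / 45

1.2889


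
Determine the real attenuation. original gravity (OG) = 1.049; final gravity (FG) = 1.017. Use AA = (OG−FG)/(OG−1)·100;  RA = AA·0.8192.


AA = (1.049 − 1.017)/(1.049 − 1)·100 = 65.3061
RA = 65.3061·0.8192

53.4988 %


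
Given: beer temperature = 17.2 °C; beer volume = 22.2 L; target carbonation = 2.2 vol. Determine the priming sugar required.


residual = 14.695·(0.01821 + 0.09011·e^(−0.04·T));  sugar = (target − residual)·4.0·V
residual = 14.695·(0.01821 + 0.09011·e^(−0.04·17.2)) = 0.9331
sugar = (2.2 − 0.9331)·4.0·22.2

112.5011 g


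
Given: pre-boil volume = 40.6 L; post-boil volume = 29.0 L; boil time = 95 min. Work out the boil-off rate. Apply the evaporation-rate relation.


rate = (V_pre − V_post) / (t_min/60)
rate = (40.6 − 29.0) / (95/60)

7.3263 L/hr


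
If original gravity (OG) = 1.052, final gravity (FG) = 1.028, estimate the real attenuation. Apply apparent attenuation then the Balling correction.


AA = (OG−FG)/(OG−1)·100;  RA = AA·0.8192
AA = (1.052 − 1.028)/(1.052 − 1)·100 = 46.1538
RA = 46.1538·0.8192

37.8092 %


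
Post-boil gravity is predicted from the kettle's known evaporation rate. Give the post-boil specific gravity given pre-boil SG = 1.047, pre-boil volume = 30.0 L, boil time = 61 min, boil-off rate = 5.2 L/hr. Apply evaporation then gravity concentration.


V_post = V_pre − rate·(t/60);  SG_post = 1 + (SG_pre−1)·V_pre/V_post
V_post = 30.0 − 5.2·(61/60) = 24.7133
SG_post = 1 + (1.047 − 1)·30.0/24.7133

1.0571


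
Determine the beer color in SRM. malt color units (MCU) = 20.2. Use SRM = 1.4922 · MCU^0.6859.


SRM = 1.4922 · 20.2^0.6859

11.7265 SRM


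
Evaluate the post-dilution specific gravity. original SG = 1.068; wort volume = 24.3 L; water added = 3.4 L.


SG_new = 1 + (SG_old − 1)·V_old/(V_old + V_water)
pts = (1.068 − 1)·1000·24.3/(24.3 + 3.4) = 59.6534
SG_new = 1 + 59.6534/1000

1.0597


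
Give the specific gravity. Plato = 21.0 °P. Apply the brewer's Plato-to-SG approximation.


SG = 259/(259 − P)
SG = 259/(259 − 21.0)

1.0882


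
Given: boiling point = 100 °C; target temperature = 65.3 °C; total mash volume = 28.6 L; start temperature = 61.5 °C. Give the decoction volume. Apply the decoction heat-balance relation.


V_dec = V_total·(T_target − T_start)/(T_boil − T_start)
V_dec = 28.6·(65.3 − 61.5)/(100 − 61.5)

2.8229 L


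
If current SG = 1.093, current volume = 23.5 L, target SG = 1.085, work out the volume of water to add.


V_water = V·((SG_curr − 1)/(SG_target − 1) − 1)
V_water = 23.5·((1.093 − 1)/(1.085 − 1) − 1)

2.2118 L


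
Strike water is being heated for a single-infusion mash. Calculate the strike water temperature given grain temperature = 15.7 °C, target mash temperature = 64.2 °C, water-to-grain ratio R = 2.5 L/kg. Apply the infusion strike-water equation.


T_strike = (0.41/R)·(T_mash − T_grain) + T_mash
T_strike = (0.41/2.5)·(64.2 − 15.7) + 64.2

72.1540 °C


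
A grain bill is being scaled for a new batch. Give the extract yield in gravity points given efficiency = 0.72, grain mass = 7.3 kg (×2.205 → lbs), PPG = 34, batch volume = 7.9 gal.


points = lbs × PPG × eff / vol
lbs = 7.3 × 2.205 = 16.0965
points = 16.0965 × 34 × 0.72 / 7.9

49.8788 points


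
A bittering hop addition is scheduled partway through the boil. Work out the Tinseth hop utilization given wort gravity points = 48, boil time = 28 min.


U = 1.65·0.000125^(GP/1000) · (1 − e^(−0.04·t))/4.15
bigness = 1.65·0.000125^(48/1000) = 1.0719
boil_factor = (1 − e^(−0.04·28))/4.15 = 0.1623
U = 1.0719 · 0.1623

0.1740


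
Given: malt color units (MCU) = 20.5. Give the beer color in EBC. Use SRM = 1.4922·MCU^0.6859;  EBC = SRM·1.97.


SRM = 1.4922·20.5^0.6859 = 11.8457
EBC = 11.8457·1.97

23.3359 EBC


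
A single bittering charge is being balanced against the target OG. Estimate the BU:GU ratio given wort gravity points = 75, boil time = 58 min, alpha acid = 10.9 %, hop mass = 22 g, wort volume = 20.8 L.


U = 1.65·0.000125^(GP/1000)·(1−e^(−0.04t))/4.15;  IBU = (α/100)·m·U·1000/V;  BU:GU = IBU/GP
U = 1.65·0.000125^(75/1000)·(1−e^(−0.04·58))/4.15 = 0.1827
IBU = (10.9/100)·22·0.1827·1000/20.8 = 21.0652
BU:GU = 21.0652/75

0.2809


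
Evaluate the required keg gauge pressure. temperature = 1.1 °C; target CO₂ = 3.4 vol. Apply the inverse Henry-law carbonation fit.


psi = vols/(0.01821 + 0.09011·e^(−0.04·T)) − 14.695
psi = 3.4/(0.01821 + 0.09011·e^(−0.04·1.1)) − 14.695

17.8592 psi


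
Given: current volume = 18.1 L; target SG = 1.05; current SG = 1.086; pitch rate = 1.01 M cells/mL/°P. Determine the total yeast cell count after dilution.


V_w = V·((SG_c−1)/(SG_t−1)−1);  °P = 259 − 259/SG_t;  cells = rate·(V+V_w)·°P
V_w = 18.1·((1.086−1)/(1.05−1)−1) = 13.0320
V_final = 18.1 + 13.0320 = 31.1320
°P = 259 − 259/1.05 = 12.3333
cells = 1.01·31.1320·12.3333

387.8009 billion cells


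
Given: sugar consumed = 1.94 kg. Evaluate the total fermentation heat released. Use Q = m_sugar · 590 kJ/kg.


Q = 1.94 · 590

1144.6000 kJ


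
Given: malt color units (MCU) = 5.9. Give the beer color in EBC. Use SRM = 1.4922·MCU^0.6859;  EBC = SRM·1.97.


SRM = 1.4922·5.9^0.6859 = 5.0414
EBC = 5.0414·1.97

9.9316 EBC


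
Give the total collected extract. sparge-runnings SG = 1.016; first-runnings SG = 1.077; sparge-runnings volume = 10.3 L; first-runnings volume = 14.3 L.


total = Σ (SG_i − 1)·1000·V_i
first = (1.077 − 1)·1000·14.3 = 1101.1000
sparge = (1.016 − 1)·1000·10.3 = 164.8000
total = 1101.1000 + 164.8000

1265.9000 gravity·L


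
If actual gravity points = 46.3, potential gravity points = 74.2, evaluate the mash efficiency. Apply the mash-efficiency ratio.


efficiency = actual / potential × 100
efficiency = 46.3 / 74.2 × 100

62.3989 %


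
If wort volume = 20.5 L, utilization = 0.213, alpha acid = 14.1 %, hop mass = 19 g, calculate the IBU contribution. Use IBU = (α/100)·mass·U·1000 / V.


IBU = (14.1/100)·19·0.213·1000 / 20.5

27.8355 IBU


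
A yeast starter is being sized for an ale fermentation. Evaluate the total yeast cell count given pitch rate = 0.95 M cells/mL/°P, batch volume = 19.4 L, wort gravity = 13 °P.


cells (billions) = rate · V_L · °P
cells = 0.95 · 19.4 · 13

239.5900 billion cells


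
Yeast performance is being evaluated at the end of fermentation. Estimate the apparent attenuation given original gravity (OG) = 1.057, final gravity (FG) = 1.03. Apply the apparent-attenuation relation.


AA = (OG − FG)/(OG − 1) · 100
AA = (1.057 − 1.03)/(1.057 − 1) · 100

47.3684 %


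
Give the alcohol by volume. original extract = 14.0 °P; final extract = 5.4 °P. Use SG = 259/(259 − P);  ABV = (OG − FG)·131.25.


OG = 259/(259 − 14.0) = 1.0571
FG = 259/(259 − 5.4) = 1.0213
ABV = (1.0571 − 1.0213)·131.25

4.7052 % ABV


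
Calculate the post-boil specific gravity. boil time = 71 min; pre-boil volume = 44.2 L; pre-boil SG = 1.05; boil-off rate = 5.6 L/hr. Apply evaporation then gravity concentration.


V_post = V_pre − rate·(t/60);  SG_post = 1 + (SG_pre−1)·V_pre/V_post
V_post = 44.2 − 5.6·(71/60) = 37.5733
SG_post = 1 + (1.05 − 1)·44.2/37.5733

1.0588


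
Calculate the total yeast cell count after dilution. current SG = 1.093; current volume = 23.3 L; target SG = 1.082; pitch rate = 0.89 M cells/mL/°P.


V_w = V·((SG_c−1)/(SG_t−1)−1);  °P = 259 − 259/SG_t;  cells = rate·(V+V_w)·°P
V_w = 23.3·((1.093−1)/(1.082−1)−1) = 3.1256
V_final = 23.3 + 3.1256 = 26.4256
°P = 259 − 259/1.082 = 19.6285
cells = 0.89·26.4256·19.6285

461.6378 billion cells


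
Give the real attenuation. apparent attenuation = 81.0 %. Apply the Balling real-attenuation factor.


RA = AA · 0.8192
RA = 81.0 · 0.8192

66.3552 %


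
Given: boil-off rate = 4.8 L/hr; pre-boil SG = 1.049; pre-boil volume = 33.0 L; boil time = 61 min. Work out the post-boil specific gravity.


V_post = V_pre − rate·(t/60);  SG_post = 1 + (SG_pre−1)·V_pre/V_post
V_post = 33.0 − 4.8·(61/60) = 28.1200
SG_post = 1 + (1.049 − 1)·33.0/28.1200

1.0575


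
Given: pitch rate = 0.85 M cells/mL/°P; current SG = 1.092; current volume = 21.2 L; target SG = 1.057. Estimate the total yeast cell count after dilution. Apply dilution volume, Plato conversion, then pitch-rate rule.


V_w = V·((SG_c−1)/(SG_t−1)−1);  °P = 259 − 259/SG_t;  cells = rate·(V+V_w)·°P
V_w = 21.2·((1.092−1)/(1.057−1)−1) = 13.0175
V_final = 21.2 + 13.0175 = 34.2175
°P = 259 − 259/1.057 = 13.9669
cells = 0.85·34.2175·13.9669

406.2257 billion cells


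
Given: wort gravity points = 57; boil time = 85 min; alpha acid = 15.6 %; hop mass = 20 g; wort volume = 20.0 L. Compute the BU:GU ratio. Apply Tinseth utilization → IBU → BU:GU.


U = 1.65·0.000125^(GP/1000)·(1−e^(−0.04t))/4.15;  IBU = (α/100)·m·U·1000/V;  BU:GU = IBU/GP
U = 1.65·0.000125^(57/1000)·(1−e^(−0.04·85))/4.15 = 0.2303
IBU = (15.6/100)·20·0.2303·1000/20.0 = 35.9206
BU:GU = 35.9206/57

0.6302


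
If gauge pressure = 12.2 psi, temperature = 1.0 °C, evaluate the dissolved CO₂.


vols = (P + 14.695)·(0.01821 + 0.09011·e^(−0.04·T))
vols = (12.2 + 14.695)·(0.01821 + 0.09011·e^(−0.04·1.0))

2.8182 volumes


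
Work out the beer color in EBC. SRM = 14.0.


EBC = SRM · 1.97
EBC = 14.0 · 1.97

27.5800 EBC


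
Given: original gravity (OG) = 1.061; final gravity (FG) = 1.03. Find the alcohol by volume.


ABV = (OG − FG) · 131.25
ABV = (1.061 − 1.03) · 131.25

4.0687 % ABV


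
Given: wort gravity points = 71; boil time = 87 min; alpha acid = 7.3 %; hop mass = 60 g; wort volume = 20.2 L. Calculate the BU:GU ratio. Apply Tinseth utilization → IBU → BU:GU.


U = 1.65·0.000125^(GP/1000)·(1−e^(−0.04t))/4.15;  IBU = (α/100)·m·U·1000/V;  BU:GU = IBU/GP
U = 1.65·0.000125^(71/1000)·(1−e^(−0.04·87))/4.15 = 0.2036
IBU = (7.3/100)·60·0.2036·1000/20.2 = 44.1417
BU:GU = 44.1417/71

0.6217


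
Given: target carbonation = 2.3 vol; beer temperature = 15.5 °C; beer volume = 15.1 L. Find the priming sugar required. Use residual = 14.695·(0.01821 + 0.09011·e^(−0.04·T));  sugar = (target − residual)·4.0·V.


residual = 14.695·(0.01821 + 0.09011·e^(−0.04·15.5)) = 0.9799
sugar = (2.3 − 0.9799)·4.0·15.1

79.7326 g


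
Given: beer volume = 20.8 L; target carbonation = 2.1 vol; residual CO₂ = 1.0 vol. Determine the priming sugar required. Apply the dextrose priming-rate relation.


sugar = (target − residual)·4.0·V
sugar = (2.1 − 1.0)·4.0·20.8

91.5200 g


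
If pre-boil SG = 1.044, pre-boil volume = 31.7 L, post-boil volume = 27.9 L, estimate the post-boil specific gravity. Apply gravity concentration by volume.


SG_post = 1 + (SG_pre − 1)·V_pre/V_post
pts_pre = (1.044 − 1)·1000 = 44.0000
pts_post = 44.0000·31.7/27.9 = 49.9928
SG_post = 1 + 49.9928/1000

1.0500


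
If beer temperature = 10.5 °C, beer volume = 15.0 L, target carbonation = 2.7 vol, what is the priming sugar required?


residual = 14.695·(0.01821 + 0.09011·e^(−0.04·T));  sugar = (target − residual)·4.0·V
residual = 14.695·(0.01821 + 0.09011·e^(−0.04·10.5)) = 1.1376
sugar = (2.7 − 1.1376)·4.0·15.0

93.7419 g


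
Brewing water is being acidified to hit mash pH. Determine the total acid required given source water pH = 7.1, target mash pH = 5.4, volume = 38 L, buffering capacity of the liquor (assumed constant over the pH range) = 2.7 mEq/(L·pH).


acid = buffering capacity · (pH_source − pH_target) · V
acid = 2.7 · (7.1 − 5.4) · 38

174.4200 mEq


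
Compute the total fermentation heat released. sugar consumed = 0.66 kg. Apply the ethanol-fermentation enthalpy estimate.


Q = m_sugar · 590 kJ/kg
Q = 0.66 · 590

389.4000 kJ


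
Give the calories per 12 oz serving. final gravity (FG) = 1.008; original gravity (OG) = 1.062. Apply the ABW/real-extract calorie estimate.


ABW = (OG−FG)·131.25·0.79/FG;  °P = 259 − 259/SG (for OG→OE and FG→AE);  RE = 0.1808·OE + 0.8192·AE;  Cal = (6.9·ABW + 4·(RE−0.1))·FG·3.55
ABW = (1.062 − 1.008)·131.25·0.79/1.008 = 5.5547
OE = 259 − 259/1.062 = 15.1205 °P
AE = 259 − 259/1.008 = 2.0556 °P
RE = 0.1808·15.1205 + 0.8192·2.0556 = 4.4177 °P
Cal = (6.9·5.5547 + 4·(4.4177−0.1))·1.008·3.55

198.9524 kcal


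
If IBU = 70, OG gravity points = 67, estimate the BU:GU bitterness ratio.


BU:GU = IBU / OG_points
BU:GU = 70 / 67

1.0448


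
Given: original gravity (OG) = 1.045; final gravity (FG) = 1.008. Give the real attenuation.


AA = (OG−FG)/(OG−1)·100;  RA = AA·0.8192
AA = (1.045 − 1.008)/(1.045 − 1)·100 = 82.2222
RA = 82.2222·0.8192

67.3564 %


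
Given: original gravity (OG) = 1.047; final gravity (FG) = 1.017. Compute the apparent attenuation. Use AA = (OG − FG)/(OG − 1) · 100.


AA = (1.047 − 1.017)/(1.047 − 1) · 100

63.8298 %


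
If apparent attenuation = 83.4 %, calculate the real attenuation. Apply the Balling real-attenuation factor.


RA = AA · 0.8192
RA = 83.4 · 0.8192

68.3213 %


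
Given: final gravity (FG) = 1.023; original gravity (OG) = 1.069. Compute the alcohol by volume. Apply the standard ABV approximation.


ABV = (OG − FG) · 131.25
ABV = (1.069 − 1.023) · 131.25

6.0375 % ABV


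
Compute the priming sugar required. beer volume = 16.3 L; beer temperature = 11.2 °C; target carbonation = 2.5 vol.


residual = 14.695·(0.01821 + 0.09011·e^(−0.04·T));  sugar = (target − residual)·4.0·V
residual = 14.695·(0.01821 + 0.09011·e^(−0.04·11.2)) = 1.1136
sugar = (2.5 − 1.1136)·4.0·16.3

90.3925 g


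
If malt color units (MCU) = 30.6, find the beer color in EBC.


SRM = 1.4922·MCU^0.6859;  EBC = SRM·1.97
SRM = 1.4922·30.6^0.6859 = 15.5913
EBC = 15.5913·1.97

30.7149 EBC


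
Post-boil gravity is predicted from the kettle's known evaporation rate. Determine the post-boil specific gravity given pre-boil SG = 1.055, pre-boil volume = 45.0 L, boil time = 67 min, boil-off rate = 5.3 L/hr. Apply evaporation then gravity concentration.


V_post = V_pre − rate·(t/60);  SG_post = 1 + (SG_pre−1)·V_pre/V_post
V_post = 45.0 − 5.3·(67/60) = 39.0817
SG_post = 1 + (1.055 − 1)·45.0/39.0817

1.0633


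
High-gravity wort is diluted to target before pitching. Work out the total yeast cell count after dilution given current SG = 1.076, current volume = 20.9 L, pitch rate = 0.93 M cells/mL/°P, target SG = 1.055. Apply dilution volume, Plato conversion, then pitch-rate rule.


V_w = V·((SG_c−1)/(SG_t−1)−1);  °P = 259 − 259/SG_t;  cells = rate·(V+V_w)·°P
V_w = 20.9·((1.076−1)/(1.055−1)−1) = 7.9800
V_final = 20.9 + 7.9800 = 28.8800
°P = 259 − 259/1.055 = 13.5024
cells = 0.93·28.8800·13.5024

362.6520 billion cells


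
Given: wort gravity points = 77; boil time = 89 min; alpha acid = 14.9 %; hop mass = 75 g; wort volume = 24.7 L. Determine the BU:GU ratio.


U = 1.65·0.000125^(GP/1000)·(1−e^(−0.04t))/4.15;  IBU = (α/100)·m·U·1000/V;  BU:GU = IBU/GP
U = 1.65·0.000125^(77/1000)·(1−e^(−0.04·89))/4.15 = 0.1934
IBU = (14.9/100)·75·0.1934·1000/24.7 = 87.4820
BU:GU = 87.4820/77

1.1361


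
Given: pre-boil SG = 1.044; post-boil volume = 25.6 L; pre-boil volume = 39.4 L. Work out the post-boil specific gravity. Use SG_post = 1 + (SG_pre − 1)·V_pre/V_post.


pts_pre = (1.044 − 1)·1000 = 44.0000
pts_post = 44.0000·39.4/25.6 = 67.7188
SG_post = 1 + 67.7188/1000

1.0677


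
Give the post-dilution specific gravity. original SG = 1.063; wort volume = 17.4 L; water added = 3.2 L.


SG_new = 1 + (SG_old − 1)·V_old/(V_old + V_water)
pts = (1.063 − 1)·1000·17.4/(17.4 + 3.2) = 53.2136
SG_new = 1 + 53.2136/1000

1.0532


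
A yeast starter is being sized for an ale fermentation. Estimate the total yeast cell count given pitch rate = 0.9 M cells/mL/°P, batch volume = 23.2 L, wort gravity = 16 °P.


cells (billions) = rate · V_L · °P
cells = 0.9 · 23.2 · 16

334.0800 billion cells


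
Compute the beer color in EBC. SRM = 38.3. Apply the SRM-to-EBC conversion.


EBC = SRM · 1.97
EBC = 38.3 · 1.97

75.4510 EBC


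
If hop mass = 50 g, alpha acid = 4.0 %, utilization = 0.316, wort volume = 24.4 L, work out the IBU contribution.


IBU = (α/100)·mass·U·1000 / V
IBU = (4.0/100)·50·0.316·1000 / 24.4

25.9016 IBU


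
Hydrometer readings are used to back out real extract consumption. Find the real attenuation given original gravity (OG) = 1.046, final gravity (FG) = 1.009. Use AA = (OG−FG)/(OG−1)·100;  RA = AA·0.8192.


AA = (1.046 − 1.009)/(1.046 − 1)·100 = 80.4348
RA = 80.4348·0.8192

65.8922 %


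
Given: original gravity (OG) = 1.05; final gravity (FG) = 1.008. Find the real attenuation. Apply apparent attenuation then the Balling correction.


AA = (OG−FG)/(OG−1)·100;  RA = AA·0.8192
AA = (1.05 − 1.008)/(1.05 − 1)·100 = 84.0000
RA = 84.0000·0.8192

68.8128 %


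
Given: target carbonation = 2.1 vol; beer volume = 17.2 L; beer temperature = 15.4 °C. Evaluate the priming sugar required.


residual = 14.695·(0.01821 + 0.09011·e^(−0.04·T));  sugar = (target − residual)·4.0·V
residual = 14.695·(0.01821 + 0.09011·e^(−0.04·15.4)) = 0.9828
sugar = (2.1 − 0.9828)·4.0·17.2

76.8648 g


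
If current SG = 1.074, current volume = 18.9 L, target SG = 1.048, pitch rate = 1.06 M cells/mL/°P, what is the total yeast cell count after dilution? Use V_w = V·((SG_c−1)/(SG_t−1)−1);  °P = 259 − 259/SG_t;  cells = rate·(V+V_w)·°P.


V_w = 18.9·((1.074−1)/(1.048−1)−1) = 10.2375
V_final = 18.9 + 10.2375 = 29.1375
°P = 259 − 259/1.048 = 11.8626
cells = 1.06·29.1375·11.8626

366.3852 billion cells


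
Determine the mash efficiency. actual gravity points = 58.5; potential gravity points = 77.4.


efficiency = actual / potential × 100
efficiency = 58.5 / 77.4 × 100

75.5814 %


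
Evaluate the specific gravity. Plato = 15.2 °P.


SG = 259/(259 − P)
SG = 259/(259 − 15.2)

1.0623


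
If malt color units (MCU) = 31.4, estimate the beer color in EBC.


SRM = 1.4922·MCU^0.6859;  EBC = SRM·1.97
SRM = 1.4922·31.4^0.6859 = 15.8698
EBC = 15.8698·1.97

31.2635 EBC


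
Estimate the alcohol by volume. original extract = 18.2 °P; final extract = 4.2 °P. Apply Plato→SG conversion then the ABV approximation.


SG = 259/(259 − P);  ABV = (OG − FG)·131.25
OG = 259/(259 − 18.2) = 1.0756
FG = 259/(259 − 4.2) = 1.0165
ABV = (1.0756 − 1.0165)·131.25

7.7566 % ABV


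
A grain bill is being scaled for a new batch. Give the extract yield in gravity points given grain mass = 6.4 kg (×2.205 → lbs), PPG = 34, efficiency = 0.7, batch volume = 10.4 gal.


points = lbs × PPG × eff / vol
lbs = 6.4 × 2.205 = 14.1120
points = 14.1120 × 34 × 0.7 / 10.4

32.2948 points


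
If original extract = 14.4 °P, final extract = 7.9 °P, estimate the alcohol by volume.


SG = 259/(259 − P);  ABV = (OG − FG)·131.25
OG = 259/(259 − 14.4) = 1.0589
FG = 259/(259 − 7.9) = 1.0315
ABV = (1.0589 − 1.0315)·131.25

3.5976 % ABV


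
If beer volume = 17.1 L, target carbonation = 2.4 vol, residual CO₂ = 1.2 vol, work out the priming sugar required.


sugar = (target − residual)·4.0·V
sugar = (2.4 − 1.2)·4.0·17.1

82.0800 g


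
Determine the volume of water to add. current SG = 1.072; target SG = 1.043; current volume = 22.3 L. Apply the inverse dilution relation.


V_water = V·((SG_curr − 1)/(SG_target − 1) − 1)
V_water = 22.3·((1.072 − 1)/(1.043 − 1) − 1)

15.0395 L


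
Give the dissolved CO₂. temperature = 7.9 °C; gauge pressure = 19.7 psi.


vols = (P + 14.695)·(0.01821 + 0.09011·e^(−0.04·T))
vols = (19.7 + 14.695)·(0.01821 + 0.09011·e^(−0.04·7.9))

2.8859 volumes


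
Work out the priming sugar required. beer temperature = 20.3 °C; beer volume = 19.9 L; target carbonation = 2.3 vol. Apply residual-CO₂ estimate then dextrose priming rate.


residual = 14.695·(0.01821 + 0.09011·e^(−0.04·T));  sugar = (target − residual)·4.0·V
residual = 14.695·(0.01821 + 0.09011·e^(−0.04·20.3)) = 0.8555
sugar = (2.3 − 0.8555)·4.0·19.9

114.9834 g


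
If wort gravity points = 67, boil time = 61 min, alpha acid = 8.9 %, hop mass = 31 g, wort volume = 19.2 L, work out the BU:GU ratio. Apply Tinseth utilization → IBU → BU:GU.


U = 1.65·0.000125^(GP/1000)·(1−e^(−0.04t))/4.15;  IBU = (α/100)·m·U·1000/V;  BU:GU = IBU/GP
U = 1.65·0.000125^(67/1000)·(1−e^(−0.04·61))/4.15 = 0.1988
IBU = (8.9/100)·31·0.1988·1000/19.2 = 28.5610
BU:GU = 28.5610/67

0.4263


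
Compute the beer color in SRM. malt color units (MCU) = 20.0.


SRM = 1.4922 · MCU^0.6859
SRM = 1.4922 · 20.0^0.6859

11.6467 SRM


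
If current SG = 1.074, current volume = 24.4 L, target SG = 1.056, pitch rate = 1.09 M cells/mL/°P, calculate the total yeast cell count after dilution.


V_w = V·((SG_c−1)/(SG_t−1)−1);  °P = 259 − 259/SG_t;  cells = rate·(V+V_w)·°P
V_w = 24.4·((1.074−1)/(1.056−1)−1) = 7.8429
V_final = 24.4 + 7.8429 = 32.2429
°P = 259 − 259/1.056 = 13.7348
cells = 1.09·32.2429·13.7348

482.7073 billion cells


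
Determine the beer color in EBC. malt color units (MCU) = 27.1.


SRM = 1.4922·MCU^0.6859;  EBC = SRM·1.97
SRM = 1.4922·27.1^0.6859 = 14.3450
EBC = 14.3450·1.97

28.2597 EBC


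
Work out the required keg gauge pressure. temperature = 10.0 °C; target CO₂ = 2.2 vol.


psi = vols/(0.01821 + 0.09011·e^(−0.04·T)) − 14.695
psi = 2.2/(0.01821 + 0.09011·e^(−0.04·10.0)) − 14.695

13.2904 psi


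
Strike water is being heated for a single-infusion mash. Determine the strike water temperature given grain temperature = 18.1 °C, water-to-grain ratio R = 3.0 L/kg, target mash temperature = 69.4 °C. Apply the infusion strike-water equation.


T_strike = (0.41/R)·(T_mash − T_grain) + T_mash
T_strike = (0.41/3.0)·(69.4 − 18.1) + 69.4

76.4110 °C


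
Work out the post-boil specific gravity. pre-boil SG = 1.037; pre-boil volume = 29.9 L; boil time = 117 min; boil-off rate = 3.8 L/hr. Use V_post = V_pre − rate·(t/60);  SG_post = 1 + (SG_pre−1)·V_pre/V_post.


V_post = 29.9 − 3.8·(117/60) = 22.4900
SG_post = 1 + (1.037 − 1)·29.9/22.4900

1.0492


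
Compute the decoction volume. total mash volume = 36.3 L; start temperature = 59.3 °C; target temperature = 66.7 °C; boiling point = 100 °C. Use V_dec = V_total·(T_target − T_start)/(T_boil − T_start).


V_dec = 36.3·(66.7 − 59.3)/(100 − 59.3)

6.6000 L


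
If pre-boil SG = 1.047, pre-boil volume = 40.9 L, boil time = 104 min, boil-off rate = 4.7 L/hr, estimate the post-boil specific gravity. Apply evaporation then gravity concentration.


V_post = V_pre − rate·(t/60);  SG_post = 1 + (SG_pre−1)·V_pre/V_post
V_post = 40.9 − 4.7·(104/60) = 32.7533
SG_post = 1 + (1.047 − 1)·40.9/32.7533

1.0587


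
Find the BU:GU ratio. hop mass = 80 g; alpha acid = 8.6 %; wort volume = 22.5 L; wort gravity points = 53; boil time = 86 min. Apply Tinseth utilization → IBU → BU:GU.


U = 1.65·0.000125^(GP/1000)·(1−e^(−0.04t))/4.15;  IBU = (α/100)·m·U·1000/V;  BU:GU = IBU/GP
U = 1.65·0.000125^(53/1000)·(1−e^(−0.04·86))/4.15 = 0.2390
IBU = (8.6/100)·80·0.2390·1000/22.5 = 73.0843
BU:GU = 73.0843/53

1.3789


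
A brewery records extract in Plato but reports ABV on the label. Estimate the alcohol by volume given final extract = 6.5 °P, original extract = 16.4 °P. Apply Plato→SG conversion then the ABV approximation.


SG = 259/(259 − P);  ABV = (OG − FG)·131.25
OG = 259/(259 − 16.4) = 1.0676
FG = 259/(259 − 6.5) = 1.0257
ABV = (1.0676 − 1.0257)·131.25

5.4939 % ABV


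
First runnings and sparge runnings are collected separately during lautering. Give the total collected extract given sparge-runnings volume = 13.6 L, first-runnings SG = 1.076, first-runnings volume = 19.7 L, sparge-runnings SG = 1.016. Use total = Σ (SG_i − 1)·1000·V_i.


first = (1.076 − 1)·1000·19.7 = 1497.2000
sparge = (1.016 − 1)·1000·13.6 = 217.6000
total = 1497.2000 + 217.6000

1714.8000 gravity·L


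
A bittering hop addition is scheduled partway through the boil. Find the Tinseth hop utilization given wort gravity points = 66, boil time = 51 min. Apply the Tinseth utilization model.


U = 1.65·0.000125^(GP/1000) · (1 − e^(−0.04·t))/4.15
bigness = 1.65·0.000125^(66/1000) = 0.9118
boil_factor = (1 − e^(−0.04·51))/4.15 = 0.2096
U = 0.9118 · 0.2096

0.1911


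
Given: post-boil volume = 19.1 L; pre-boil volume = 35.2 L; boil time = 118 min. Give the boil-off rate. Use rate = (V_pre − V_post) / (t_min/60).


rate = (35.2 − 19.1) / (118/60)

8.1864 L/hr


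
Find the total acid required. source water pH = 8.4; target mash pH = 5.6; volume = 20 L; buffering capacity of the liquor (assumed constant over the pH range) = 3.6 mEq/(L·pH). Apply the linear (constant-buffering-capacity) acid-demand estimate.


acid = buffering capacity · (pH_source − pH_target) · V
acid = 3.6 · (8.4 − 5.6) · 20

201.6000 mEq
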